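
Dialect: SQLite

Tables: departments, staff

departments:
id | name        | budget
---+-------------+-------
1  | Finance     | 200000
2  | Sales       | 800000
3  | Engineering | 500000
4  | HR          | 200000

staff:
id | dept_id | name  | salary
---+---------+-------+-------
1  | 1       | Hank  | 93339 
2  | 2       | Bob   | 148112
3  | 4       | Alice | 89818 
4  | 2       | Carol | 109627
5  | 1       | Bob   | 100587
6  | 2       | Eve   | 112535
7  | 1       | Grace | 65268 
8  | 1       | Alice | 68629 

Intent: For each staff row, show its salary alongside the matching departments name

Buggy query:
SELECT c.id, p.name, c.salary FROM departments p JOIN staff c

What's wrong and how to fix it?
Bug: JOIN with no ON clause produces a cartesian product; every staff row pairs with every departments row

Fix: Add ON c.dept_id = p.id to the JOIN

Corrected query:
SELECT c.id, p.name, c.salary FROM departments p JOIN staff c ON c.dept_id = p.id

Result:
id | name    | salary
---+---------+-------
1  | Finance | 93339 
2  | Sales   | 148112
3  | HR      | 89818 
4  | Sales   | 109627
5  | Finance | 100587
6  | Sales   | 112535
7  | Finance | 65268 
8  | Finance | 68629 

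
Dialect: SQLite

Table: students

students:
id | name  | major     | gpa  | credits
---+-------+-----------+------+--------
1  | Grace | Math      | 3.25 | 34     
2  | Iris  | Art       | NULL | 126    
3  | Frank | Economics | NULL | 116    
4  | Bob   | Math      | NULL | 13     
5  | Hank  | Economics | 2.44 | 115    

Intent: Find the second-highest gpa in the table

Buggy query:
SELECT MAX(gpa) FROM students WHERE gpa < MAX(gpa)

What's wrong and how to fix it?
Bug: MAX(gpa) on the right of the comparison is an aggregate-in-WHERE error

Fix: Compute the overall MAX in a subquery, then take MAX of rows below it

Corrected query:
SELECT MAX(gpa) FROM students WHERE gpa < (SELECT MAX(gpa) FROM students)

Result:
MAX(gpa)
--------
2.44    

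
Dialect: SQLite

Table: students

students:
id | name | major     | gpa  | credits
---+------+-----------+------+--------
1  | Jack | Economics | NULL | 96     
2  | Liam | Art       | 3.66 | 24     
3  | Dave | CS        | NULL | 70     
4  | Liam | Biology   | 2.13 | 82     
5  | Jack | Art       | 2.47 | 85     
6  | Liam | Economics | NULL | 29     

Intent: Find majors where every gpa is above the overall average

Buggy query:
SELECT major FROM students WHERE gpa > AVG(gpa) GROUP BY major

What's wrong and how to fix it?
Bug: AVG() is an aggregate; it can't sit directly in WHERE

Fix: Use a subquery for AVG and a HAVING MIN(...) filter so the condition holds for every row in the group

Corrected query:
SELECT major FROM students GROUP BY major HAVING MIN(gpa) > (SELECT AVG(gpa) FROM students)

Result:
(no rows)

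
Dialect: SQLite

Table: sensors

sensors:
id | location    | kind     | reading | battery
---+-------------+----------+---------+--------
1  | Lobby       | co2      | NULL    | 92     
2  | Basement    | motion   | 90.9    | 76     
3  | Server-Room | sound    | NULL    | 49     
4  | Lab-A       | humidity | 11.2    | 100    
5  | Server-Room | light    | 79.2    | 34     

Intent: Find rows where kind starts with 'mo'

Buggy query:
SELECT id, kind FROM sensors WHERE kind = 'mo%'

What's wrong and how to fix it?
Bug: '=' compares the literal string including the % character; pattern matching needs LIKE

Fix: Replace '=' with LIKE so 'mo%' is treated as a pattern

Corrected query:
SELECT id, kind FROM sensors WHERE kind LIKE 'mo%'

Result:
id | kind  
---+-------
2  | motion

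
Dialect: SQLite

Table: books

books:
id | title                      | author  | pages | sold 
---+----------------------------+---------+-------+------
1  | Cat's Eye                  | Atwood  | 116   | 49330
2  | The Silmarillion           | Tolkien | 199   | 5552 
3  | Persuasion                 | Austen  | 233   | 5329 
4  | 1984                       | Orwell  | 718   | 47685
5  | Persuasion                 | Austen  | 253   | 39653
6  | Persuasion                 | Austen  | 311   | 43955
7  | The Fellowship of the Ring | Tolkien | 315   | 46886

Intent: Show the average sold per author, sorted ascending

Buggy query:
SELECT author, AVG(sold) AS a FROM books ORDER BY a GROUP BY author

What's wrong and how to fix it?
Bug: ORDER BY appears before GROUP BY; SQL clause order requires GROUP BY first

Fix: Move ORDER BY to the end, after GROUP BY

Corrected query:
SELECT author, AVG(sold) AS a FROM books GROUP BY author ORDER BY a

Result:
author  | a           
--------+-------------
Tolkien | 26219       
Austen  | 29645.666667
Orwell  | 47685       
Atwood  | 49330       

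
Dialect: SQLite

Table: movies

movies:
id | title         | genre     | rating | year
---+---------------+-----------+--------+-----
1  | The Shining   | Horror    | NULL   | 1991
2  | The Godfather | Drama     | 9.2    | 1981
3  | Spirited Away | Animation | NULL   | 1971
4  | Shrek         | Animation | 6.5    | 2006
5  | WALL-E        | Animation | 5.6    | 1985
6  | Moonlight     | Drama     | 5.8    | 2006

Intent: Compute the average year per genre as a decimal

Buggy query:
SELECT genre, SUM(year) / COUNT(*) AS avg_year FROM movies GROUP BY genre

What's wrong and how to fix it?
Bug: Both operands are integers, so '/' performs integer division and truncates

Fix: Cast one side to REAL so the division keeps the fractional part

Corrected query:
SELECT genre, SUM(year) * 1.0 / COUNT(*) AS avg_year FROM movies GROUP BY genre

Result:
genre     | avg_year   
----------+------------
Animation | 1987.333333
Drama     | 1993.5     
Horror    | 1991       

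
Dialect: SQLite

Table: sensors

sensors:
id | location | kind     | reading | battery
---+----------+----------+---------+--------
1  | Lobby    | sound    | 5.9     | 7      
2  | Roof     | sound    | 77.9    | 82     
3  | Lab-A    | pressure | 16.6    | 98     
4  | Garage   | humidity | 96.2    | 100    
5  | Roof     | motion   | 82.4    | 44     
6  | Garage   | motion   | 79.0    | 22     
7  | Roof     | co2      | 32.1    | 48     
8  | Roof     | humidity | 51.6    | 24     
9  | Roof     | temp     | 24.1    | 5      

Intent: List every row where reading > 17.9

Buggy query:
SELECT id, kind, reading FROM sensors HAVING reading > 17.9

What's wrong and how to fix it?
Bug: This is a non-aggregate query (no GROUP BY, no aggregates), so in SQLite the HAVING clause is invalid here; a row-level condition belongs in WHERE

Fix: Replace HAVING with WHERE since the condition applies to individual rows

Corrected query:
SELECT id, kind, reading FROM sensors WHERE reading > 17.9

Result:
id | kind     | reading
---+----------+--------
2  | sound    | 77.9   
4  | humidity | 96.2   
5  | motion   | 82.4   
6  | motion   | 79     
7  | co2      | 32.1   
8  | humidity | 51.6   
9  | temp     | 24.1   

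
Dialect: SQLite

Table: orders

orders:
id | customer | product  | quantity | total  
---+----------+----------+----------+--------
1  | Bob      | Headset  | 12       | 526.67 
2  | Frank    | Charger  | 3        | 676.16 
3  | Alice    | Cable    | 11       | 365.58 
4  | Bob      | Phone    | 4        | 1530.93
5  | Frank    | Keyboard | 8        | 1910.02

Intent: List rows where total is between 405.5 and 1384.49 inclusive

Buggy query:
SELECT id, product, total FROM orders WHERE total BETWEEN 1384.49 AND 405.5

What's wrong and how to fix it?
Bug: The bounds are reversed; BETWEEN a AND b requires a <= b to match anything

Fix: Swap the bounds so the smaller value comes first

Corrected query:
SELECT id, product, total FROM orders WHERE total BETWEEN 405.5 AND 1384.49

Result:
id | product | total 
---+---------+-------
1  | Headset | 526.67
2  | Charger | 676.16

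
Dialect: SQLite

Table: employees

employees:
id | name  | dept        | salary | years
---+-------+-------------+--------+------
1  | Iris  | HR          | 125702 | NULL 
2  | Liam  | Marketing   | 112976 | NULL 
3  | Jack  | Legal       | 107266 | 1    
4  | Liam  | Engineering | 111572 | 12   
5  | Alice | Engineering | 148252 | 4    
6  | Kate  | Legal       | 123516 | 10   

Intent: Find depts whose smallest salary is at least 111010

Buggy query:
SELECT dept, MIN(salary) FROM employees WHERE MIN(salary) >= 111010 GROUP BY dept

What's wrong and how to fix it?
Bug: Aggregates like MIN are computed per group after WHERE runs

Fix: Use HAVING for the per-group MIN condition

Corrected query:
SELECT dept, MIN(salary) FROM employees GROUP BY dept HAVING MIN(salary) >= 111010

Result:
dept        | MIN(salary)
------------+------------
Engineering | 111572     
HR          | 125702     
Marketing   | 112976     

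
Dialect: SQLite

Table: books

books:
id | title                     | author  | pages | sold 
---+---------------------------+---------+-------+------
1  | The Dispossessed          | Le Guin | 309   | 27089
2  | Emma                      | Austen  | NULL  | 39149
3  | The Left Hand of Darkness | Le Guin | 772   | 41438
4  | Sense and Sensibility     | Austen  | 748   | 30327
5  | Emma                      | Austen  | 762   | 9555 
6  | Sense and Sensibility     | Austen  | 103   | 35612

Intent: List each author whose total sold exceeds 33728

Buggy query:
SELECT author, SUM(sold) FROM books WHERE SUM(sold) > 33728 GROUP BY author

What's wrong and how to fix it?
Bug: WHERE runs before GROUP BY, so aggregates aren't available there

Fix: Move the aggregate condition to a HAVING clause

Corrected query:
SELECT author, SUM(sold) FROM books GROUP BY author HAVING SUM(sold) > 33728

Result:
author  | SUM(sold)
--------+----------
Austen  | 114643   
Le Guin | 68527    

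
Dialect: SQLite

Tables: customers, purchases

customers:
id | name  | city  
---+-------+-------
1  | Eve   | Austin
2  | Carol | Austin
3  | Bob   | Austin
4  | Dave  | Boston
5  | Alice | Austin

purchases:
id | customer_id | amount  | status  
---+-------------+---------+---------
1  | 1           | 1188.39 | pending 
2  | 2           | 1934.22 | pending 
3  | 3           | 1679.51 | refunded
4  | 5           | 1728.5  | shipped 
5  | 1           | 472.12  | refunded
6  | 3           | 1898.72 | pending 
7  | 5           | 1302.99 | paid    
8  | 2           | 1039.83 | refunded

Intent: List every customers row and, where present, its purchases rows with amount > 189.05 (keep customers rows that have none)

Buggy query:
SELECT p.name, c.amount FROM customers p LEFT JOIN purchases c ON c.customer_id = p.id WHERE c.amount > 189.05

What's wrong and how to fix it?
Bug: Filtering c.amount in WHERE discards the NULL rows produced by LEFT JOIN, turning it into an inner join

Fix: Move the right-table condition into the ON clause so unmatched parents are kept

Corrected query:
SELECT p.name, c.amount FROM customers p LEFT JOIN purchases c ON c.customer_id = p.id AND c.amount > 189.05

Result:
name  | amount 
------+--------
Eve   | 472.12 
Eve   | 1188.39
Carol | 1039.83
Carol | 1934.22
Bob   | 1679.51
Bob   | 1898.72
Dave  | NULL   
Alice | 1302.99
Alice | 1728.5 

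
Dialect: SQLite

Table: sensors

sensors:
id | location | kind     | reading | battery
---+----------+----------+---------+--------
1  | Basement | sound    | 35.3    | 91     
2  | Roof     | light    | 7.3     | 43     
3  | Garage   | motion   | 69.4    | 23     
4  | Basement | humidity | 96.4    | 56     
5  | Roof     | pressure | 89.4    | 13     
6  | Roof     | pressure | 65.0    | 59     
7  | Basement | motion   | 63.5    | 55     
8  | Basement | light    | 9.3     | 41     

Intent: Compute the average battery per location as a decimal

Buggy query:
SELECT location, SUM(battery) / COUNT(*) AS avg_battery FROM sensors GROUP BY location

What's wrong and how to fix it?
Bug: Both operands are integers, so '/' performs integer division and truncates

Fix: Multiply by 1.0 (or CAST to REAL) to force floating-point division

Corrected query:
SELECT location, SUM(battery) * 1.0 / COUNT(*) AS avg_battery FROM sensors GROUP BY location

Result:
location | avg_battery
---------+------------
Basement | 60.75      
Garage   | 23         
Roof     | 38.333333  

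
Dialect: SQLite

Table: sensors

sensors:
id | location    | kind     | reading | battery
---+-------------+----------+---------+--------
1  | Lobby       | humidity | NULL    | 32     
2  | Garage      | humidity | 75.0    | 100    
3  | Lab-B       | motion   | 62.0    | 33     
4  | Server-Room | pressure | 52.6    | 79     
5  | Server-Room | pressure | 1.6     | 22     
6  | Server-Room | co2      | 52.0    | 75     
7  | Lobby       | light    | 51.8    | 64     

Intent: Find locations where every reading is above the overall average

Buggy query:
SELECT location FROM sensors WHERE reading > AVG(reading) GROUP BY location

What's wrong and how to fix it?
Bug: WHERE evaluates per row before aggregation, so AVG() is unavailable

Fix: Compute the overall average in a scalar subquery and compare each group's MIN against it in HAVING

Corrected query:
SELECT location FROM sensors GROUP BY location HAVING MIN(reading) > (SELECT AVG(reading) FROM sensors)

Result:
location
--------
Garage  
Lab-B   
Lobby   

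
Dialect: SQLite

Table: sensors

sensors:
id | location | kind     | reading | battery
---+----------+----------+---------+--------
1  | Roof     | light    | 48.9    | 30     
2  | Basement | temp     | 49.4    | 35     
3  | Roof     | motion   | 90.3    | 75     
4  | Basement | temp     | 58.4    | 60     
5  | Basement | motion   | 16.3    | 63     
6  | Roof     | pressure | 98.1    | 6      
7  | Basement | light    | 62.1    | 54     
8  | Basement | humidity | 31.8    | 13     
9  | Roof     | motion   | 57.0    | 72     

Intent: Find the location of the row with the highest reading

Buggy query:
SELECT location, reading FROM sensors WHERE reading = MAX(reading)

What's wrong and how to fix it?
Bug: WHERE is evaluated per row; an aggregate over the whole table isn't defined there

Fix: Wrap MAX in a scalar subquery so WHERE compares against a single value

Corrected query:
SELECT location, reading FROM sensors WHERE reading = (SELECT MAX(reading) FROM sensors)

Result:
location | reading
---------+--------
Roof     | 98.1   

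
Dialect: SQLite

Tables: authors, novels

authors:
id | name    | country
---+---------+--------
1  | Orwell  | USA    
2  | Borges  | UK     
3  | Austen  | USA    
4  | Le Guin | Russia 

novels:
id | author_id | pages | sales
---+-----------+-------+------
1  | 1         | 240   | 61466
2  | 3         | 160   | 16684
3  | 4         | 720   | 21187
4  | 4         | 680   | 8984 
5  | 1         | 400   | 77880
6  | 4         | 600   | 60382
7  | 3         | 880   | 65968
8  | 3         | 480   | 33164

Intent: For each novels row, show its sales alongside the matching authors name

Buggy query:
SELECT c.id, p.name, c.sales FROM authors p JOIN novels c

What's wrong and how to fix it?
Bug: JOIN with no ON clause produces a cartesian product; every novels row pairs with every authors row

Fix: Add ON c.author_id = p.id to the JOIN

Corrected query:
SELECT c.id, p.name, c.sales FROM authors p JOIN novels c ON c.author_id = p.id

Result:
id | name    | sales
---+---------+------
1  | Orwell  | 61466
2  | Austen  | 16684
3  | Le Guin | 21187
4  | Le Guin | 8984 
5  | Orwell  | 77880
6  | Le Guin | 60382
7  | Austen  | 65968
8  | Austen  | 33164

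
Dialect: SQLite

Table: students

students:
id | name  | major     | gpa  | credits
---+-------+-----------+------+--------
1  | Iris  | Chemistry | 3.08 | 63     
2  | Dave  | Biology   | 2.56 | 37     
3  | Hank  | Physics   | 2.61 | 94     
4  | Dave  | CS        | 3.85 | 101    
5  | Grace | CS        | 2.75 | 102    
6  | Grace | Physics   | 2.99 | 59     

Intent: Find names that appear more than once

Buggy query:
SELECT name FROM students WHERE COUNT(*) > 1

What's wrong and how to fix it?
Bug: COUNT(*) is an aggregate and cannot be used in WHERE

Fix: GROUP BY name, then filter groups with HAVING COUNT(*) > 1

Corrected query:
SELECT name FROM students GROUP BY name HAVING COUNT(*) > 1

Result:
name 
-----
Dave 
Grace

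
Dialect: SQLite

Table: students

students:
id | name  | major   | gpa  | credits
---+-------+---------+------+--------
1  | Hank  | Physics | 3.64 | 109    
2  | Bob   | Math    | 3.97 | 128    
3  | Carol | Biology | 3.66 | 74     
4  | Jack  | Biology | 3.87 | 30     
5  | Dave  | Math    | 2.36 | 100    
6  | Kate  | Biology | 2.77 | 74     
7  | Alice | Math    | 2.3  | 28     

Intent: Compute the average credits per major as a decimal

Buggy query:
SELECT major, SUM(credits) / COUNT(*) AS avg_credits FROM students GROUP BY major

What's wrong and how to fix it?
Bug: SUM(credits) and COUNT(*) are both integers; the division truncates the fractional part

Fix: Multiply by 1.0 (or CAST to REAL) to force floating-point division

Corrected query:
SELECT major, SUM(credits) * 1.0 / COUNT(*) AS avg_credits FROM students GROUP BY major

Result:
major   | avg_credits
--------+------------
Biology | 59.333333  
Math    | 85.333333  
Physics | 109        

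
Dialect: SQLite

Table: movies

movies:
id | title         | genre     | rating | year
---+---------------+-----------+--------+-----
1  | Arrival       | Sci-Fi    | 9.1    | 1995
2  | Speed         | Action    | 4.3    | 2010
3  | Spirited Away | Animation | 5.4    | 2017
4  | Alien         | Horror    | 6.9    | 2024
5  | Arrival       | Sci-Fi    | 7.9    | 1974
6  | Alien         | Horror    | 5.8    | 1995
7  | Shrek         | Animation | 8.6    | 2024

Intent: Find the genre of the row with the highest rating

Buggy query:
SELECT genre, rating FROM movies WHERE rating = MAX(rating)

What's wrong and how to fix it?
Bug: WHERE is evaluated per row; an aggregate over the whole table isn't defined there

Fix: Wrap MAX in a scalar subquery so WHERE compares against a single value

Corrected query:
SELECT genre, rating FROM movies WHERE rating = (SELECT MAX(rating) FROM movies)

Result:
genre  | rating
-------+-------
Sci-Fi | 9.1   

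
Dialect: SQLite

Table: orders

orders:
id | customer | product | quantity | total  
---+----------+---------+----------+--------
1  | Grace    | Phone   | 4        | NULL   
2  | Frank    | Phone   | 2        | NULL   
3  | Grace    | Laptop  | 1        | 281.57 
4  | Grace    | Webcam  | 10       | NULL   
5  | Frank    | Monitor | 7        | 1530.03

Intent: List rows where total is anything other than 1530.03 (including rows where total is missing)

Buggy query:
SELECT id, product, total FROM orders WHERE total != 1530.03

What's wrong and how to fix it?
Bug: Inequality against NULL is unknown, not true; rows with NULL are dropped

Fix: Add an explicit OR total IS NULL to include the missing-value rows

Corrected query:
SELECT id, product, total FROM orders WHERE total != 1530.03 OR total IS NULL

Result:
id | product | total 
---+---------+-------
1  | Phone   | NULL  
2  | Phone   | NULL  
3  | Laptop  | 281.57
4  | Webcam  | NULL  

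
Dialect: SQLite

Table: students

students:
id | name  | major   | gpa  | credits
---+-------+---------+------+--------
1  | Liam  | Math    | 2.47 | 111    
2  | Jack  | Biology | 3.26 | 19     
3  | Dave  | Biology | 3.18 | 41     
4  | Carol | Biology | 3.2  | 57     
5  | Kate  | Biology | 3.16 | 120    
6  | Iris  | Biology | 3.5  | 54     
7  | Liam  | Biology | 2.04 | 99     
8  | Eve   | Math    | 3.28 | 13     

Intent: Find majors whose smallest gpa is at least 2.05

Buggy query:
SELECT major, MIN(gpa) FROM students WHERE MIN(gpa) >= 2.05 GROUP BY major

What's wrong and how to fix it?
Bug: MIN() in WHERE is a misuse of aggregate

Fix: Replace WHERE with HAVING after the GROUP BY

Corrected query:
SELECT major, MIN(gpa) FROM students GROUP BY major HAVING MIN(gpa) >= 2.05

Result:
major | MIN(gpa)
------+---------
Math  | 2.47    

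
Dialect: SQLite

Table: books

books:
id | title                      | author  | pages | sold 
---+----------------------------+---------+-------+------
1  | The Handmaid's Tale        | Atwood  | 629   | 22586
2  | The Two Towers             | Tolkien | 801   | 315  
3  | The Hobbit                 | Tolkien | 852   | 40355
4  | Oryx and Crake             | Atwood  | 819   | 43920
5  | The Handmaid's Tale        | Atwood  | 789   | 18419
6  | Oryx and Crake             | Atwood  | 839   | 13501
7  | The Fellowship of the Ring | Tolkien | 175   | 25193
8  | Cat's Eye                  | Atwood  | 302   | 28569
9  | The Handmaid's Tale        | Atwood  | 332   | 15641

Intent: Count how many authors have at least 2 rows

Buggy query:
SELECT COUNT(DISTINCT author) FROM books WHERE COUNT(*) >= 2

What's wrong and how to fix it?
Bug: COUNT(*) cannot appear in WHERE; the per-group count doesn't exist yet

Fix: Group first with HAVING COUNT(*) >= 2, then COUNT the resulting groups

Corrected query:
SELECT COUNT(*) FROM (SELECT author FROM books GROUP BY author HAVING COUNT(*) >= 2)

Result:
COUNT(*)
--------
2       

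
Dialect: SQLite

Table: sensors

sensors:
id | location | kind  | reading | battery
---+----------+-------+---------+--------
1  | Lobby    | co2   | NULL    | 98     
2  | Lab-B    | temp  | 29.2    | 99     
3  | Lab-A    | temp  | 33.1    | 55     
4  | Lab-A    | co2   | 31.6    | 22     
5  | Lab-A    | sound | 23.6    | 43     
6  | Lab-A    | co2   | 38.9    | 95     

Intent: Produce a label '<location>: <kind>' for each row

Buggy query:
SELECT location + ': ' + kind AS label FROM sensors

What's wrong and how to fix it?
Bug: SQLite uses || for string concatenation; + coerces text to numbers (yielding 0)

Fix: Replace + with || to concatenate text

Corrected query:
SELECT location || ': ' || kind AS label FROM sensors

Result:
label       
------------
Lobby: co2  
Lab-B: temp 
Lab-A: temp 
Lab-A: co2  
Lab-A: sound
Lab-A: co2  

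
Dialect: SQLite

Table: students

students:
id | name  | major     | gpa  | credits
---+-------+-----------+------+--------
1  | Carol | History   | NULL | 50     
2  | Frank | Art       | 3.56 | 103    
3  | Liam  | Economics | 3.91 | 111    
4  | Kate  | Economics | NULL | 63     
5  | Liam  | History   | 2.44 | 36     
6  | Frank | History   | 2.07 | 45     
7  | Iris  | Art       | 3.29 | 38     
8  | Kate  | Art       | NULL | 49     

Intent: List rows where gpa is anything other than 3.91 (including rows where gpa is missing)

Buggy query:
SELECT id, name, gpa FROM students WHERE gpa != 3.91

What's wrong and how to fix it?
Bug: Inequality against NULL is unknown, not true; rows with NULL are dropped

Fix: Handle NULL separately with IS NULL alongside the inequality

Corrected query:
SELECT id, name, gpa FROM students WHERE gpa != 3.91 OR gpa IS NULL

Result:
id | name  | gpa 
---+-------+-----
1  | Carol | NULL
2  | Frank | 3.56
4  | Kate  | NULL
5  | Liam  | 2.44
6  | Frank | 2.07
7  | Iris  | 3.29
8  | Kate  | NULL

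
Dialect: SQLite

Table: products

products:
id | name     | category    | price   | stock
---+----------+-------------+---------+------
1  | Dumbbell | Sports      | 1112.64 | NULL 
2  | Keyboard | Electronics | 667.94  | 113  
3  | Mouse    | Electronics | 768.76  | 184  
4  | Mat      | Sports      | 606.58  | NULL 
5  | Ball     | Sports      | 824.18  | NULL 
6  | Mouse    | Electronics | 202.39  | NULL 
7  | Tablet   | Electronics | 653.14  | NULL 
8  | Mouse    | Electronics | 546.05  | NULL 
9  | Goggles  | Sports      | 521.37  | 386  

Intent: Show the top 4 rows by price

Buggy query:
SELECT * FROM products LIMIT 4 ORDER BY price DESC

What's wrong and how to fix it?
Bug: ORDER BY cannot follow LIMIT; LIMIT is the final clause

Fix: Swap the clauses: ORDER BY first, then LIMIT

Corrected query:
SELECT * FROM products ORDER BY price DESC LIMIT 4

Result:
id | name     | category    | price   | stock
---+----------+-------------+---------+------
1  | Dumbbell | Sports      | 1112.64 | NULL 
5  | Ball     | Sports      | 824.18  | NULL 
3  | Mouse    | Electronics | 768.76  | 184  
2  | Keyboard | Electronics | 667.94  | 113  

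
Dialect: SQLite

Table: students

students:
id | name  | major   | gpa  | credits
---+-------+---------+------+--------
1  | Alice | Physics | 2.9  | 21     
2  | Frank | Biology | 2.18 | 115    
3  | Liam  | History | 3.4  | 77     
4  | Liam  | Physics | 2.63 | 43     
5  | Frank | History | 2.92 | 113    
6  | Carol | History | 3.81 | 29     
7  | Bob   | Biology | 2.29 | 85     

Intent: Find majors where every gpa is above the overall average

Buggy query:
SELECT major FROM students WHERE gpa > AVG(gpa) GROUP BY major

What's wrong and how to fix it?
Bug: AVG() is an aggregate; it can't sit directly in WHERE

Fix: Compute the overall average in a scalar subquery and compare each group's MIN against it in HAVING

Corrected query:
SELECT major FROM students GROUP BY major HAVING MIN(gpa) > (SELECT AVG(gpa) FROM students)

Result:
major  
-------
History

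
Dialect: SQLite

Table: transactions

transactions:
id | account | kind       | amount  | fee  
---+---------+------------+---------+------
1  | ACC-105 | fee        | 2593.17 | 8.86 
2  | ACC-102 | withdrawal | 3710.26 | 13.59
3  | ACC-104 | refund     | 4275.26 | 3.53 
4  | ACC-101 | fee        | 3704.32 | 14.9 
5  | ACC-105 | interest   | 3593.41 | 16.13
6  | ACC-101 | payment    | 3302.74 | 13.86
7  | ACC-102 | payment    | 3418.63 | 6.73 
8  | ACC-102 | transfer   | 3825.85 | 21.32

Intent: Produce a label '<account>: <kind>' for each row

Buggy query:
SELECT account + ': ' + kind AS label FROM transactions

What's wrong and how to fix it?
Bug: SQLite uses || for string concatenation; + coerces text to numbers (yielding 0)

Fix: Replace + with || to concatenate text

Corrected query:
SELECT account || ': ' || kind AS label FROM transactions

Result:
label              
-------------------
ACC-105: fee       
ACC-102: withdrawal
ACC-104: refund    
ACC-101: fee       
ACC-105: interest  
ACC-101: payment   
ACC-102: payment   
ACC-102: transfer  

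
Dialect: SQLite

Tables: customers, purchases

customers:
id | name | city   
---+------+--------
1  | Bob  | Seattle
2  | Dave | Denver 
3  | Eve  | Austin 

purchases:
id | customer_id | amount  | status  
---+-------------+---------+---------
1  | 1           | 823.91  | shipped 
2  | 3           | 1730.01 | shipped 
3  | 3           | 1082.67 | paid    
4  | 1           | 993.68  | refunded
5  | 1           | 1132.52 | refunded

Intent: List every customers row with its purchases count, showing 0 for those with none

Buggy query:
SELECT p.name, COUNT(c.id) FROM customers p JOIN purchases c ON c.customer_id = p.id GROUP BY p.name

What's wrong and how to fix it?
Bug: INNER JOIN drops customers rows that have no matching purchases rows

Fix: Switch to LEFT JOIN to retain unmatched parent rows

Corrected query:
SELECT p.name, COUNT(c.id) FROM customers p LEFT JOIN purchases c ON c.customer_id = p.id GROUP BY p.name

Result:
name | COUNT(c.id)
-----+------------
Bob  | 3          
Dave | 0          
Eve  | 2          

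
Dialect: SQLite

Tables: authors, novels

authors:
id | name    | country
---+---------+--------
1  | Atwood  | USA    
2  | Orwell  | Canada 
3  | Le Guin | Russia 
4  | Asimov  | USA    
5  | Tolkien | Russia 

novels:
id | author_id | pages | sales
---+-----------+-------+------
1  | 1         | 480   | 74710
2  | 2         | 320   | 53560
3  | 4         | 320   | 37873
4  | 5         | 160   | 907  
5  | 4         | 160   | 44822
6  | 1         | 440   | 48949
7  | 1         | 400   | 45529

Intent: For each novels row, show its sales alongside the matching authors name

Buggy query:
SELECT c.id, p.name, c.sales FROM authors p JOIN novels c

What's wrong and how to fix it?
Bug: JOIN with no ON clause produces a cartesian product; every novels row pairs with every authors row

Fix: Add ON c.author_id = p.id to the JOIN

Corrected query:
SELECT c.id, p.name, c.sales FROM authors p JOIN novels c ON c.author_id = p.id

Result:
id | name    | sales
---+---------+------
1  | Atwood  | 74710
2  | Orwell  | 53560
3  | Asimov  | 37873
4  | Tolkien | 907  
5  | Asimov  | 44822
6  | Atwood  | 48949
7  | Atwood  | 45529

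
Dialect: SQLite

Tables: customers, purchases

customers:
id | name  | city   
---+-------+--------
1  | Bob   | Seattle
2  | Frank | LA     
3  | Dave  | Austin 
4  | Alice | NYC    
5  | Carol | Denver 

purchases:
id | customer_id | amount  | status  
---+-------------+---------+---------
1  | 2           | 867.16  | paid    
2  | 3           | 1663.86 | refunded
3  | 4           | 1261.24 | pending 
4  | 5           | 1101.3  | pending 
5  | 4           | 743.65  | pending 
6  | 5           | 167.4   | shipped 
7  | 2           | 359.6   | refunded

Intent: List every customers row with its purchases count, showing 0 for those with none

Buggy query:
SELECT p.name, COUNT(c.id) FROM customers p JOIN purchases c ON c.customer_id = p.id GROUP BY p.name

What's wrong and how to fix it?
Bug: INNER JOIN drops customers rows that have no matching purchases rows

Fix: Use LEFT JOIN so parents without children still appear (COUNT(c.id) gives 0)

Corrected query:
SELECT p.name, COUNT(c.id) FROM customers p LEFT JOIN purchases c ON c.customer_id = p.id GROUP BY p.name

Result:
name  | COUNT(c.id)
------+------------
Alice | 2          
Bob   | 0          
Carol | 2          
Dave  | 1          
Frank | 2          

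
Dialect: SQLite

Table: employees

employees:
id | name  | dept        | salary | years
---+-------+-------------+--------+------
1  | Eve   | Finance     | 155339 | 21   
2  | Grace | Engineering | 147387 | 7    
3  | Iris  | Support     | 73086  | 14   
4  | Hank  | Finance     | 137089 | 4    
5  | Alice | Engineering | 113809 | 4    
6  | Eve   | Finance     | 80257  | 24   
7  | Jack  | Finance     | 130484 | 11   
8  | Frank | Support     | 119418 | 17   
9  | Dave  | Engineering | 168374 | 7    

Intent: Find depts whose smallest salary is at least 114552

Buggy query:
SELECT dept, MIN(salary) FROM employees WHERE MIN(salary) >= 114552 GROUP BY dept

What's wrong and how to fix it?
Bug: Aggregates like MIN are computed per group after WHERE runs

Fix: Use HAVING for the per-group MIN condition

Corrected query:
SELECT dept, MIN(salary) FROM employees GROUP BY dept HAVING MIN(salary) >= 114552

Result:
(no rows)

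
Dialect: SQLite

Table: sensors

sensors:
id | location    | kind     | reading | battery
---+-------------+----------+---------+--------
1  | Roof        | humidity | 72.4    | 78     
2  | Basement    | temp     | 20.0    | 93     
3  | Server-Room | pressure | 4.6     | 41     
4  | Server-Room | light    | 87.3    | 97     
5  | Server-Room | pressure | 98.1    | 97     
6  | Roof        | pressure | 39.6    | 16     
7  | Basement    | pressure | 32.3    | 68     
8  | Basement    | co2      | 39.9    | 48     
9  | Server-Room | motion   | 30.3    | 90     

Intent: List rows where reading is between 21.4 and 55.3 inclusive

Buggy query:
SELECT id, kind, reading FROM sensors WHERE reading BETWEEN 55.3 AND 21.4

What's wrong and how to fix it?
Bug: BETWEEN expects the lower bound first; with 55.3 AND 21.4 the range is empty

Fix: Swap the bounds so the smaller value comes first

Corrected query:
SELECT id, kind, reading FROM sensors WHERE reading BETWEEN 21.4 AND 55.3

Result:
id | kind     | reading
---+----------+--------
6  | pressure | 39.6   
7  | pressure | 32.3   
8  | co2      | 39.9   
9  | motion   | 30.3   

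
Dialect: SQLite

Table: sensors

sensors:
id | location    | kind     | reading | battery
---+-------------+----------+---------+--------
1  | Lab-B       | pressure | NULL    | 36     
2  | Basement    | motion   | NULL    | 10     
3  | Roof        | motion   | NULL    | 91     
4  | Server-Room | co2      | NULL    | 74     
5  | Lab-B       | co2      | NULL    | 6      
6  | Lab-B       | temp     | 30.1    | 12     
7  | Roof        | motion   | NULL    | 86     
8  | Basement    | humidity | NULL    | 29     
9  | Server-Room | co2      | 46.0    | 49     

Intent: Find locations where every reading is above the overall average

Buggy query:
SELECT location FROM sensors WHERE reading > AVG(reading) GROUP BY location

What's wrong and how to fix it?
Bug: AVG() is an aggregate; it can't sit directly in WHERE

Fix: Use a subquery for AVG and a HAVING MIN(...) filter so the condition holds for every row in the group

Corrected query:
SELECT location FROM sensors GROUP BY location HAVING MIN(reading) > (SELECT AVG(reading) FROM sensors)

Result:
location   
-----------
Server-Room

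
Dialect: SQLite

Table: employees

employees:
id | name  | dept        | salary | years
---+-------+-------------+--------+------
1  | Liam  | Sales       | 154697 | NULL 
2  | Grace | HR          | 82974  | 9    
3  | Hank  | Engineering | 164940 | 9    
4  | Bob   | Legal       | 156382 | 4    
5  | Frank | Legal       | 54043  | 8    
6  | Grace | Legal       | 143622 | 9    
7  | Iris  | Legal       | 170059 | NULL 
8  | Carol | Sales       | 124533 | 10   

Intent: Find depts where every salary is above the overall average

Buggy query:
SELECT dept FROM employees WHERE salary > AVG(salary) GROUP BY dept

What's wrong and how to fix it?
Bug: WHERE evaluates per row before aggregation, so AVG() is unavailable

Fix: Use a subquery for AVG and a HAVING MIN(...) filter so the condition holds for every row in the group

Corrected query:
SELECT dept FROM employees GROUP BY dept HAVING MIN(salary) > (SELECT AVG(salary) FROM employees)

Result:
dept       
-----------
Engineering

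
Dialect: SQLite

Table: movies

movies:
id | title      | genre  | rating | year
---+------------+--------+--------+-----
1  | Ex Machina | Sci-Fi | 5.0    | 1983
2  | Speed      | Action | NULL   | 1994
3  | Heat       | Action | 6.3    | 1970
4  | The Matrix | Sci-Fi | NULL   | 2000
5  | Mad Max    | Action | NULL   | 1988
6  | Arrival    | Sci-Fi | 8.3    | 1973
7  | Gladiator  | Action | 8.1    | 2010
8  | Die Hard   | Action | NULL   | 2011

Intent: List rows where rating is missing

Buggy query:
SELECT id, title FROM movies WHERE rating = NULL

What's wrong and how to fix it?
Bug: Comparing to NULL with '=' never matches; NULL = NULL is unknown, not true

Fix: Use IS NULL to test for NULL

Corrected query:
SELECT id, title FROM movies WHERE rating IS NULL

Result:
id | title     
---+-----------
2  | Speed     
4  | The Matrix
5  | Mad Max   
8  | Die Hard  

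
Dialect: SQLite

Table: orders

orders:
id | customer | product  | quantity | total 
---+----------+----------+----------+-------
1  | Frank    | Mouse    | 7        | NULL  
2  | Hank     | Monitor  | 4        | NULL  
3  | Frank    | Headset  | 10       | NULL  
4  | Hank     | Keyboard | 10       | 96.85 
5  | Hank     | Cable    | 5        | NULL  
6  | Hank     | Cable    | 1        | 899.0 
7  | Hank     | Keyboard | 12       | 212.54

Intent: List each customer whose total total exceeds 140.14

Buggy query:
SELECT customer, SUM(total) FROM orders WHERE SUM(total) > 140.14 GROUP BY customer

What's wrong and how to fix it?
Bug: Aggregate functions cannot appear in a WHERE clause

Fix: Move the aggregate condition to a HAVING clause

Corrected query:
SELECT customer, SUM(total) FROM orders GROUP BY customer HAVING SUM(total) > 140.14

Result:
customer | SUM(total)
---------+-----------
Hank     | 1208.39   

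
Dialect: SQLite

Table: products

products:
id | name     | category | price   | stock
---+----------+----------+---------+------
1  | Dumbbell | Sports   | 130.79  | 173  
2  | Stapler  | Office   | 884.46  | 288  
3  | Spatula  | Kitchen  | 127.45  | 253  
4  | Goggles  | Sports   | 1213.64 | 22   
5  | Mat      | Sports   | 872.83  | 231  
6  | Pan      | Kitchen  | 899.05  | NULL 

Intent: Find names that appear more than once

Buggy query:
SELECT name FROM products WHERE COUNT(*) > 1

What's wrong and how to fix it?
Bug: WHERE can't reference COUNT(*); aggregates are computed after WHERE

Fix: Group first, then use HAVING for the count condition

Corrected query:
SELECT name FROM products GROUP BY name HAVING COUNT(*) > 1

Result:
(no rows)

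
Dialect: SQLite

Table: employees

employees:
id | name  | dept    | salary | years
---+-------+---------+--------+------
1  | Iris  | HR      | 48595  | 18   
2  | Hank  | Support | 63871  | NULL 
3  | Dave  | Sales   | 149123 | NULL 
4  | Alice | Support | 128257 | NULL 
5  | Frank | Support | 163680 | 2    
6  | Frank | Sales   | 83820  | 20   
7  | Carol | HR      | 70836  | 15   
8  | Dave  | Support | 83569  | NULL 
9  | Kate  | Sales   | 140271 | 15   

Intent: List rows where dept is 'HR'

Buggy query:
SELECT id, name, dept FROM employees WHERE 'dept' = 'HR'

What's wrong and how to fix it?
Bug: Single quotes denote string literals in SQL; the column name is being compared as a constant string

Fix: Remove the quotes around the column name (or use double quotes for an identifier)

Corrected query:
SELECT id, name, dept FROM employees WHERE dept = 'HR'

Result:
id | name  | dept
---+-------+-----
1  | Iris  | HR  
7  | Carol | HR  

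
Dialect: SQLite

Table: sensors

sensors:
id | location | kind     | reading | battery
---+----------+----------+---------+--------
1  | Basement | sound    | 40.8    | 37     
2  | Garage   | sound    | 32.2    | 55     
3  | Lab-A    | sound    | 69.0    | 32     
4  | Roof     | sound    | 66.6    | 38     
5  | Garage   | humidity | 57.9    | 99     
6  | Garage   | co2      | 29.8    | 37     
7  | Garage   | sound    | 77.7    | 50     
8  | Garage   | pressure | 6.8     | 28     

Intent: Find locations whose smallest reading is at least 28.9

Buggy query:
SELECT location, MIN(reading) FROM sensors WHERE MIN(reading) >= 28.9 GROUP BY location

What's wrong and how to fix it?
Bug: Aggregates like MIN are computed per group after WHERE runs

Fix: Replace WHERE with HAVING after the GROUP BY

Corrected query:
SELECT location, MIN(reading) FROM sensors GROUP BY location HAVING MIN(reading) >= 28.9

Result:
location | MIN(reading)
---------+-------------
Basement | 40.8        
Lab-A    | 69          
Roof     | 66.6        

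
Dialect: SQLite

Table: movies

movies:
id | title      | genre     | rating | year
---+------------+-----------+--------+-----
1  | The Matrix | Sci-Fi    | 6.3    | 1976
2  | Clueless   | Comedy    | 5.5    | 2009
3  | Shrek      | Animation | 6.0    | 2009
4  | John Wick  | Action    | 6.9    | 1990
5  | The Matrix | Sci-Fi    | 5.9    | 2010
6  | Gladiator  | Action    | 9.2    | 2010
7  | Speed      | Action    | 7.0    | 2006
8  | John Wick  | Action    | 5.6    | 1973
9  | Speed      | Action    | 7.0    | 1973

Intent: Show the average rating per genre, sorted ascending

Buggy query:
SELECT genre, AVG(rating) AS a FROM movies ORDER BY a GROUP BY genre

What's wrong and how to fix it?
Bug: ORDER BY appears before GROUP BY; SQL clause order requires GROUP BY first

Fix: Move ORDER BY to the end, after GROUP BY

Corrected query:
SELECT genre, AVG(rating) AS a FROM movies GROUP BY genre ORDER BY a

Result:
genre     | a   
----------+-----
Comedy    | 5.5 
Animation | 6   
Sci-Fi    | 6.1 
Action    | 7.14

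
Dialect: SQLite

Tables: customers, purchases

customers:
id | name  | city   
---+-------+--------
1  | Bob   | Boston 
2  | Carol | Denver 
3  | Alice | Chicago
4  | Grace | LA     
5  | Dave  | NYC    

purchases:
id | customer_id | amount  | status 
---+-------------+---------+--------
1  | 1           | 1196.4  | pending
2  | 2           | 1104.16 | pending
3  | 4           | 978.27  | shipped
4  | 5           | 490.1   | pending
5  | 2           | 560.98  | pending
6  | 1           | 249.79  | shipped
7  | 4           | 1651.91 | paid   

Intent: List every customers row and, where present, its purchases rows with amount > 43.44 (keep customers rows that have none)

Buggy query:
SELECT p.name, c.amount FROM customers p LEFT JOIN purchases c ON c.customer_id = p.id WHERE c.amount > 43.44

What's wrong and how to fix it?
Bug: Filtering c.amount in WHERE discards the NULL rows produced by LEFT JOIN, turning it into an inner join

Fix: Move the right-table condition into the ON clause so unmatched parents are kept

Corrected query:
SELECT p.name, c.amount FROM customers p LEFT JOIN purchases c ON c.customer_id = p.id AND c.amount > 43.44

Result:
name  | amount 
------+--------
Bob   | 249.79 
Bob   | 1196.4 
Carol | 560.98 
Carol | 1104.16
Alice | NULL   
Grace | 978.27 
Grace | 1651.91
Dave  | 490.1  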